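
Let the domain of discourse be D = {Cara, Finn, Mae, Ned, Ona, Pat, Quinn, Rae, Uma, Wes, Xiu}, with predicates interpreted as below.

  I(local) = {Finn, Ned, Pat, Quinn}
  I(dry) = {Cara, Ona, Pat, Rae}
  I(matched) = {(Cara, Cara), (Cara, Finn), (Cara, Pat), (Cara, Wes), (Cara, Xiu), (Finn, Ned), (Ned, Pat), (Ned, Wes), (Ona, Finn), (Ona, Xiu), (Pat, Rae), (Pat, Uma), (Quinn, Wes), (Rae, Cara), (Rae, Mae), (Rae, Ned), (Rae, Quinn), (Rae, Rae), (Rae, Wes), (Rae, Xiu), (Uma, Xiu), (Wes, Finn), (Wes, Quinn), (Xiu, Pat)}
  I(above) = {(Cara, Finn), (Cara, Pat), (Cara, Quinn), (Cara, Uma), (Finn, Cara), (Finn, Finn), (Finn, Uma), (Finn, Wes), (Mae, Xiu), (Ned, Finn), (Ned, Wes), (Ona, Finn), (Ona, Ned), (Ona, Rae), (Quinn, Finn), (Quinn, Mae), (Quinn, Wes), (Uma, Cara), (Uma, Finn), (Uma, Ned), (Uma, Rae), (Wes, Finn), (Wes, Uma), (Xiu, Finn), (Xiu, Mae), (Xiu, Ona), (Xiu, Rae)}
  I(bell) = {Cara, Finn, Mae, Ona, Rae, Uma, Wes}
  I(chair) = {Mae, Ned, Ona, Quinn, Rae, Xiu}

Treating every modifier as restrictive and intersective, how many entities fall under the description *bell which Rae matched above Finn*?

2

⟦which Rae matched⟧ = {x : ⟨Rae, x⟩ ∈ ⟦matched⟧} = {Cara, Mae, Ned, Quinn, Rae, Wes, Xiu}
⟦above Finn⟧ = {x : ⟨x, Finn⟩ ∈ ⟦above⟧} = {Cara, Finn, Ned, Ona, Quinn, Uma, Wes, Xiu}
⟦bell⟧ = {Cara, Finn, Mae, Ona, Rae, Uma, Wes}
… ∩ ⟦which Rae matched⟧ = {Cara, Finn, Mae, Ona, Rae, Uma, Wes} ∩ {Cara, Mae, Ned, Quinn, Rae, Wes, Xiu} = {Cara, Mae, Rae, Wes}
… ∩ ⟦above Finn⟧ = {Cara, Mae, Rae, Wes} ∩ {Cara, Finn, Ned, Ona, Quinn, Uma, Wes, Xiu} = {Cara, Wes}
⟦bell which Rae matched above Finn⟧ = {Cara, Wes}, so the cardinality is 2.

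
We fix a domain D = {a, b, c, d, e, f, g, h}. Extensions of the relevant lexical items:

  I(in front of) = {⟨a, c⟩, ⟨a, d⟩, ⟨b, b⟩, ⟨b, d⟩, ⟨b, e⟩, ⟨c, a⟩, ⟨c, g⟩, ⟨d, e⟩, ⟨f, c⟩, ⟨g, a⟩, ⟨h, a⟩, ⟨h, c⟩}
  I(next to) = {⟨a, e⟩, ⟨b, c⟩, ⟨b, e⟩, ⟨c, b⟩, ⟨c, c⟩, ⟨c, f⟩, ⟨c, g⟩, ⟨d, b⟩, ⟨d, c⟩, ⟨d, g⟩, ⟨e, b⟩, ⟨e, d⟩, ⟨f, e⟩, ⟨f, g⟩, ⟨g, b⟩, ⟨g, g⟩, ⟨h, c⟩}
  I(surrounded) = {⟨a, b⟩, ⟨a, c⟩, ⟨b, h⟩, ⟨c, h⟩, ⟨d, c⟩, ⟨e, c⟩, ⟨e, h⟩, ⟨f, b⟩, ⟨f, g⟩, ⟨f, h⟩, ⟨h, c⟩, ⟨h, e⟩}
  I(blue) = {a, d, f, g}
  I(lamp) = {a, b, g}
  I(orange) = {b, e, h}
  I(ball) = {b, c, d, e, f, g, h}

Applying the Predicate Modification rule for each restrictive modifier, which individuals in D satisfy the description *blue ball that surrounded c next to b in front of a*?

⟦that surrounded c⟧ = {x : ⟨x, c⟩ ∈ ⟦surrounded⟧} = {a, d, e, h}
⟦next to b⟧ = {x : ⟨x, b⟩ ∈ ⟦next to⟧} = {c, d, e, g}
⟦in front of a⟧ = {x : ⟨x, a⟩ ∈ ⟦in front of⟧} = {c, g, h}
⟦ball⟧ = {b, c, d, e, f, g, h}
… ∩ ⟦that surrounded c⟧ = {b, c, d, e, f, g, h} ∩ {a, d, e, h} = {d, e, h}
… ∩ ⟦next to b⟧ = {d, e, h} ∩ {c, d, e, g} = {d, e}
… ∩ ⟦in front of a⟧ = {d, e} ∩ {c, g, h} = ∅
… ∩ ⟦blue⟧ = ∅ ∩ {a, d, f, g} = ∅
So ⟦blue ball that surrounded c next to b in front of a⟧ = ∅.

∅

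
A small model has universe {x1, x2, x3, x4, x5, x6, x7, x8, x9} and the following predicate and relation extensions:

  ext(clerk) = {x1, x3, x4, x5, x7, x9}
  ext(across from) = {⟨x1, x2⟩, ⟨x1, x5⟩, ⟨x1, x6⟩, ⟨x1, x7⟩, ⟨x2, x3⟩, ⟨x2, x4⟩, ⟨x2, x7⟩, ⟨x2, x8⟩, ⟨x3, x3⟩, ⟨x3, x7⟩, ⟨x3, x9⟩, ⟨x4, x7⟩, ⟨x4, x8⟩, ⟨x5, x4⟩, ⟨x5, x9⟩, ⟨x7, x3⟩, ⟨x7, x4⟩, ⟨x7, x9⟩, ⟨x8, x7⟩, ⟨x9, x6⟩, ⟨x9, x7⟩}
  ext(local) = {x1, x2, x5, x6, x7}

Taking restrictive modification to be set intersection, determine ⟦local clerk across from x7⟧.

⟦across from x7⟧ = {x : ⟨x, x7⟩ ∈ ⟦across from⟧} = {x1, x2, x3, x4, x8, x9}
⟦clerk⟧ = {x1, x3, x4, x5, x7, x9}
… ∩ ⟦across from x7⟧ = {x1, x3, x4, x5, x7, x9} ∩ {x1, x2, x3, x4, x8, x9} = {x1, x3, x4, x9}
… ∩ ⟦local⟧ = {x1, x3, x4, x9} ∩ {x1, x2, x5, x6, x7} = {x1}
So ⟦local clerk across from x7⟧ = {x1}.

{x1}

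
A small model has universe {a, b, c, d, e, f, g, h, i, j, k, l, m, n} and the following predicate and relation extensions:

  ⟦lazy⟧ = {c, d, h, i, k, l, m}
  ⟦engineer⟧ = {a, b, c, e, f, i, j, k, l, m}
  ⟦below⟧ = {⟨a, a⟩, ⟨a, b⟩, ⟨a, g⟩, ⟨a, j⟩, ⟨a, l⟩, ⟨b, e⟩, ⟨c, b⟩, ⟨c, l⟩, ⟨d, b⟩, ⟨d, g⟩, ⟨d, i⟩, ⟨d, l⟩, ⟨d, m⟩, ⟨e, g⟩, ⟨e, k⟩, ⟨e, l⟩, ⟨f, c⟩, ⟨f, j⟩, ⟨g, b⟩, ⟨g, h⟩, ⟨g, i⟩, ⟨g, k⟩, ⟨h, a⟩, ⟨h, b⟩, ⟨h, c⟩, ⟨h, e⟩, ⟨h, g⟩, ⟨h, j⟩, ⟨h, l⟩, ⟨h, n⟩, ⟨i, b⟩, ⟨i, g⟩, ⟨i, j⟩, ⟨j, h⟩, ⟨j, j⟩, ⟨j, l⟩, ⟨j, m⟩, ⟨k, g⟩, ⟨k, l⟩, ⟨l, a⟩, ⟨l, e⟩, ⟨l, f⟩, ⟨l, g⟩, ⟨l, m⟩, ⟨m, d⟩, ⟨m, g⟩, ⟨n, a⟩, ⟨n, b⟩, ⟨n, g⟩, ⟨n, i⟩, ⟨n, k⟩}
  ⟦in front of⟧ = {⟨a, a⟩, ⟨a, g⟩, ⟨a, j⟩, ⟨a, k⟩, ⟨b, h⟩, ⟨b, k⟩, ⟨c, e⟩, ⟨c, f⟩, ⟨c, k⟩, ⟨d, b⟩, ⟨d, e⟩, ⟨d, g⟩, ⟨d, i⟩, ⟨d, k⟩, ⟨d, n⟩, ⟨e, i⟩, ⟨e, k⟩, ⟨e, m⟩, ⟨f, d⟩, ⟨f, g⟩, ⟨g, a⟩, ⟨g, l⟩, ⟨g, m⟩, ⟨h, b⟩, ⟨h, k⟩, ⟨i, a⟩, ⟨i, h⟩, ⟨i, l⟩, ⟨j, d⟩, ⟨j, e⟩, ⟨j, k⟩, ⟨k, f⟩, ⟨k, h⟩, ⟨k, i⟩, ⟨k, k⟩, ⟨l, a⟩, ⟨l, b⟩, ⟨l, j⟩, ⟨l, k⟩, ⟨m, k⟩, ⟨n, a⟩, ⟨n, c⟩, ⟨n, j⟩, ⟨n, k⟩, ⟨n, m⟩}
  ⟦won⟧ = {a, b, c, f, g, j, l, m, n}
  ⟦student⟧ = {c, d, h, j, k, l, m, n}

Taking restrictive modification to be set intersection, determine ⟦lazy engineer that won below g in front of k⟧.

{l, m}

⟦that won⟧ = ⟦won⟧ = {a, b, c, f, g, j, l, m, n}
⟦below g⟧ = {x : ⟨x, g⟩ ∈ ⟦below⟧} = {a, d, e, h, i, k, l, m, n}
⟦in front of k⟧ = {x : ⟨x, k⟩ ∈ ⟦in front of⟧} = {a, b, c, d, e, h, j, k, l, m, n}
⟦engineer⟧ = {a, b, c, e, f, i, j, k, l, m}
… ∩ ⟦that won⟧ = {a, b, c, e, f, i, j, k, l, m} ∩ {a, b, c, f, g, j, l, m, n} = {a, b, c, f, j, l, m}
… ∩ ⟦below g⟧ = {a, b, c, f, j, l, m} ∩ {a, d, e, h, i, k, l, m, n} = {a, l, m}
… ∩ ⟦in front of k⟧ = {a, l, m} ∩ {a, b, c, d, e, h, j, k, l, m, n} = {a, l, m}
… ∩ ⟦lazy⟧ = {a, l, m} ∩ {c, d, h, i, k, l, m} = {l, m}
So ⟦lazy engineer that won below g in front of k⟧ = {l, m}.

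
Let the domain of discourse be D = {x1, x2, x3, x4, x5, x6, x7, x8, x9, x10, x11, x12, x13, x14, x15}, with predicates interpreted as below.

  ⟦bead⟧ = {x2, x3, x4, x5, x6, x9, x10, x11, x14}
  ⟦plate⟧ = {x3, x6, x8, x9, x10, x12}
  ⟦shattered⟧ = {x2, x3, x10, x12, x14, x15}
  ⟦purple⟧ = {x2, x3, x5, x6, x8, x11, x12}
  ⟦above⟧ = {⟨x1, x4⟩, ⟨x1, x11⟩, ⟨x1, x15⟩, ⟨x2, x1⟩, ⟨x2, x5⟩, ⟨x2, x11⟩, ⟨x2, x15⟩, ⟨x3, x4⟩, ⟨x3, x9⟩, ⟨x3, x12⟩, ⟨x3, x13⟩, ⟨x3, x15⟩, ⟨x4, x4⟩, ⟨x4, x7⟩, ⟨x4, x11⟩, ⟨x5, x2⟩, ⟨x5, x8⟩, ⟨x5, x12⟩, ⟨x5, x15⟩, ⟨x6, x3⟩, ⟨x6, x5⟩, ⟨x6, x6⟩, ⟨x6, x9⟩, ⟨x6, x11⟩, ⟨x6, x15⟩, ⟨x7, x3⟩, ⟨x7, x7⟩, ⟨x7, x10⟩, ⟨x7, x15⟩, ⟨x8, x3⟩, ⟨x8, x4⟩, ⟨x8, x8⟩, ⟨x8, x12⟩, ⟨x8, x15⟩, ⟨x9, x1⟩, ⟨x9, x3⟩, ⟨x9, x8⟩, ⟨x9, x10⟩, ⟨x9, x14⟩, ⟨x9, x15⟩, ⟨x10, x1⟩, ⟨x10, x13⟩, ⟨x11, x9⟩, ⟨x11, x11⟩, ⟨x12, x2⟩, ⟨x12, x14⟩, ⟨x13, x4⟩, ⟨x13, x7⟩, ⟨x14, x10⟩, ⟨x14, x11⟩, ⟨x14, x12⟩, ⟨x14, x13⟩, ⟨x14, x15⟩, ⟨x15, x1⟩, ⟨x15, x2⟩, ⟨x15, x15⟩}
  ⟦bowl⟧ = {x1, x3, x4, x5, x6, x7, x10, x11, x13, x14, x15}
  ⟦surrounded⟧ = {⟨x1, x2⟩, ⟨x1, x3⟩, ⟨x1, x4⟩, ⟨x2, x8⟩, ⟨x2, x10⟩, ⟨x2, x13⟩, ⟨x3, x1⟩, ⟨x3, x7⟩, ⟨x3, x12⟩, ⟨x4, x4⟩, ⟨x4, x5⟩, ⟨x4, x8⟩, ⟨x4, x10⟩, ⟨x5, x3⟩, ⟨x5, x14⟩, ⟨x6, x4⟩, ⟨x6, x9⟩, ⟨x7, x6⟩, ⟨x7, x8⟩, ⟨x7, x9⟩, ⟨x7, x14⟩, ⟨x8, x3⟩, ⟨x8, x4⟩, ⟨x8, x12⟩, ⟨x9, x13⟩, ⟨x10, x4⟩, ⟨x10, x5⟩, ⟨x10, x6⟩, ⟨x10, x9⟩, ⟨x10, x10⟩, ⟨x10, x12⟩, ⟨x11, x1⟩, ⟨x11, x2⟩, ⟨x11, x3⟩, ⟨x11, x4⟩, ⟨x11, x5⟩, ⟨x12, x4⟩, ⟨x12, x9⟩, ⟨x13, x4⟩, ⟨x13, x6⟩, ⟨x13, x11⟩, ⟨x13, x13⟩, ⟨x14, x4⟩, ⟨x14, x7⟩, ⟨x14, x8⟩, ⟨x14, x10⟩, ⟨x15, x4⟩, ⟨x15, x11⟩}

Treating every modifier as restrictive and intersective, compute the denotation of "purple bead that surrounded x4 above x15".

⟦that surrounded x4⟧ = {x : ⟨x, x4⟩ ∈ ⟦surrounded⟧} = {x1, x4, x6, x8, x10, x11, x12, x13, x14, x15}
⟦above x15⟧ = {x : ⟨x, x15⟩ ∈ ⟦above⟧} = {x1, x2, x3, x5, x6, x7, x8, x9, x14, x15}
⟦bead⟧ = {x2, x3, x4, x5, x6, x9, x10, x11, x14}
… ∩ ⟦that surrounded x4⟧ = {x2, x3, x4, x5, x6, x9, x10, x11, x14} ∩ {x1, x4, x6, x8, x10, x11, x12, x13, x14, x15} = {x4, x6, x10, x11, x14}
… ∩ ⟦above x15⟧ = {x4, x6, x10, x11, x14} ∩ {x1, x2, x3, x5, x6, x7, x8, x9, x14, x15} = {x6, x14}
… ∩ ⟦purple⟧ = {x6, x14} ∩ {x2, x3, x5, x6, x8, x11, x12} = {x6}
So ⟦purple bead that surrounded x4 above x15⟧ = {x6}.

{x6}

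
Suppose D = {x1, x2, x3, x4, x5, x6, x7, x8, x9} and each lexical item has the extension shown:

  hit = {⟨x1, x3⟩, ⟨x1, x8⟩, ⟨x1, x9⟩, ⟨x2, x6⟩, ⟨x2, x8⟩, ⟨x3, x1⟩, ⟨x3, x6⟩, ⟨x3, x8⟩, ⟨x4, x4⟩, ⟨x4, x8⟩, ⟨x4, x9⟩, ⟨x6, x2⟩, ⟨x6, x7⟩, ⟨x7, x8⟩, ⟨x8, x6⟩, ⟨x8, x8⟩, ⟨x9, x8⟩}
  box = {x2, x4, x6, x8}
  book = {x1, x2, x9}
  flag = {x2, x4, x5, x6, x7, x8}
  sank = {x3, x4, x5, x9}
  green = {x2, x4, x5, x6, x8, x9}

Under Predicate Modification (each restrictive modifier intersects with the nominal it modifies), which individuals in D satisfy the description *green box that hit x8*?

{x2, x4, x8}

⟦that hit x8⟧ = {x : ⟨x, x8⟩ ∈ ⟦hit⟧} = {x1, x2, x3, x4, x7, x8, x9}
⟦box⟧ = {x2, x4, x6, x8}
… ∩ ⟦that hit x8⟧ = {x2, x4, x6, x8} ∩ {x1, x2, x3, x4, x7, x8, x9} = {x2, x4, x8}
… ∩ ⟦green⟧ = {x2, x4, x8} ∩ {x2, x4, x5, x6, x8, x9} = {x2, x4, x8}
So ⟦green box that hit x8⟧ = {x2, x4, x8}.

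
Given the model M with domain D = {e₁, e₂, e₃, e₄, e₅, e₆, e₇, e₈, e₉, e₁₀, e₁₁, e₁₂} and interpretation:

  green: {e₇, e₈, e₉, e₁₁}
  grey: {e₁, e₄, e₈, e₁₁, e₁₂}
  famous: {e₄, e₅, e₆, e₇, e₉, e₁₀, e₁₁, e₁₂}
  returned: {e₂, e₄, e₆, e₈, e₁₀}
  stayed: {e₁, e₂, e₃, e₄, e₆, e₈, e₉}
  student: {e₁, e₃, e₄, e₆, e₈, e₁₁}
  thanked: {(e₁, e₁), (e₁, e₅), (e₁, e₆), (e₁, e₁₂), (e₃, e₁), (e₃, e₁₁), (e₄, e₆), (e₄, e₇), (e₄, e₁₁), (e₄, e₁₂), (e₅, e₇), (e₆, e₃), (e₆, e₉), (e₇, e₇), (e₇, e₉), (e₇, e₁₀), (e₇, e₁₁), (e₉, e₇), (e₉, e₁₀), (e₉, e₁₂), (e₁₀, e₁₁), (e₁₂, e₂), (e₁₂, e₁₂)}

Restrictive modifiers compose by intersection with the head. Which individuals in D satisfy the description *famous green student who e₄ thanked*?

{e₁₁}

⟦who e₄ thanked⟧ = {x : ⟨e₄, x⟩ ∈ ⟦thanked⟧} = {e₆, e₇, e₁₁, e₁₂}
⟦student⟧ = {e₁, e₃, e₄, e₆, e₈, e₁₁}
… ∩ ⟦who e₄ thanked⟧ = {e₁, e₃, e₄, e₆, e₈, e₁₁} ∩ {e₆, e₇, e₁₁, e₁₂} = {e₆, e₁₁}
… ∩ ⟦famous⟧ = {e₆, e₁₁} ∩ {e₄, e₅, e₆, e₇, e₉, e₁₀, e₁₁, e₁₂} = {e₆, e₁₁}
… ∩ ⟦green⟧ = {e₆, e₁₁} ∩ {e₇, e₈, e₉, e₁₁} = {e₁₁}
So ⟦famous green student who e₄ thanked⟧ = {e₁₁}.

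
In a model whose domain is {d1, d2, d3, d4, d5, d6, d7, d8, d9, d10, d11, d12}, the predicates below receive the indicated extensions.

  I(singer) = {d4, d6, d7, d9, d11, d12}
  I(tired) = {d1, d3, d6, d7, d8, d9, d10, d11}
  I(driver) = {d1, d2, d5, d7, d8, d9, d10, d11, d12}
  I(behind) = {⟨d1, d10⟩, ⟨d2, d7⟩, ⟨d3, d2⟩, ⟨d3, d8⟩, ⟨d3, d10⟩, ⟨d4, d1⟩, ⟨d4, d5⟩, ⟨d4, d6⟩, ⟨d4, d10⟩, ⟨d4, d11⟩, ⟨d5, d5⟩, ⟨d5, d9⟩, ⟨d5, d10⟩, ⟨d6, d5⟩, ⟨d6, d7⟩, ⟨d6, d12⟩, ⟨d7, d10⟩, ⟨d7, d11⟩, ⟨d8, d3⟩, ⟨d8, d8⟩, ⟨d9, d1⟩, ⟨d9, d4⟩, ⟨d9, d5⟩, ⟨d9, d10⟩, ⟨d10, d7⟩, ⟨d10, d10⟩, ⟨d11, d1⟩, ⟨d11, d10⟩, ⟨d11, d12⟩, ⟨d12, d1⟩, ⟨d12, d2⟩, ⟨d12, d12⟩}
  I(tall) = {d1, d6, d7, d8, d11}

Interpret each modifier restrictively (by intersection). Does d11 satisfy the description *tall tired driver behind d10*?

yes

⟦behind d10⟧ = {x : ⟨x, d10⟩ ∈ ⟦behind⟧} = {d1, d3, d4, d5, d7, d9, d10, d11}
⟦driver⟧ = {d1, d2, d5, d7, d8, d9, d10, d11, d12}
… ∩ ⟦behind d10⟧ = {d1, d2, d5, d7, d8, d9, d10, d11, d12} ∩ {d1, d3, d4, d5, d7, d9, d10, d11} = {d1, d5, d7, d9, d10, d11}
… ∩ ⟦tall⟧ = {d1, d5, d7, d9, d10, d11} ∩ {d1, d6, d7, d8, d11} = {d1, d7, d11}
… ∩ ⟦tired⟧ = {d1, d7, d11} ∩ {d1, d3, d6, d7, d8, d9, d10, d11} = {d1, d7, d11}
⟦tall tired driver behind d10⟧ = {d1, d7, d11}; d11 ∈ this set.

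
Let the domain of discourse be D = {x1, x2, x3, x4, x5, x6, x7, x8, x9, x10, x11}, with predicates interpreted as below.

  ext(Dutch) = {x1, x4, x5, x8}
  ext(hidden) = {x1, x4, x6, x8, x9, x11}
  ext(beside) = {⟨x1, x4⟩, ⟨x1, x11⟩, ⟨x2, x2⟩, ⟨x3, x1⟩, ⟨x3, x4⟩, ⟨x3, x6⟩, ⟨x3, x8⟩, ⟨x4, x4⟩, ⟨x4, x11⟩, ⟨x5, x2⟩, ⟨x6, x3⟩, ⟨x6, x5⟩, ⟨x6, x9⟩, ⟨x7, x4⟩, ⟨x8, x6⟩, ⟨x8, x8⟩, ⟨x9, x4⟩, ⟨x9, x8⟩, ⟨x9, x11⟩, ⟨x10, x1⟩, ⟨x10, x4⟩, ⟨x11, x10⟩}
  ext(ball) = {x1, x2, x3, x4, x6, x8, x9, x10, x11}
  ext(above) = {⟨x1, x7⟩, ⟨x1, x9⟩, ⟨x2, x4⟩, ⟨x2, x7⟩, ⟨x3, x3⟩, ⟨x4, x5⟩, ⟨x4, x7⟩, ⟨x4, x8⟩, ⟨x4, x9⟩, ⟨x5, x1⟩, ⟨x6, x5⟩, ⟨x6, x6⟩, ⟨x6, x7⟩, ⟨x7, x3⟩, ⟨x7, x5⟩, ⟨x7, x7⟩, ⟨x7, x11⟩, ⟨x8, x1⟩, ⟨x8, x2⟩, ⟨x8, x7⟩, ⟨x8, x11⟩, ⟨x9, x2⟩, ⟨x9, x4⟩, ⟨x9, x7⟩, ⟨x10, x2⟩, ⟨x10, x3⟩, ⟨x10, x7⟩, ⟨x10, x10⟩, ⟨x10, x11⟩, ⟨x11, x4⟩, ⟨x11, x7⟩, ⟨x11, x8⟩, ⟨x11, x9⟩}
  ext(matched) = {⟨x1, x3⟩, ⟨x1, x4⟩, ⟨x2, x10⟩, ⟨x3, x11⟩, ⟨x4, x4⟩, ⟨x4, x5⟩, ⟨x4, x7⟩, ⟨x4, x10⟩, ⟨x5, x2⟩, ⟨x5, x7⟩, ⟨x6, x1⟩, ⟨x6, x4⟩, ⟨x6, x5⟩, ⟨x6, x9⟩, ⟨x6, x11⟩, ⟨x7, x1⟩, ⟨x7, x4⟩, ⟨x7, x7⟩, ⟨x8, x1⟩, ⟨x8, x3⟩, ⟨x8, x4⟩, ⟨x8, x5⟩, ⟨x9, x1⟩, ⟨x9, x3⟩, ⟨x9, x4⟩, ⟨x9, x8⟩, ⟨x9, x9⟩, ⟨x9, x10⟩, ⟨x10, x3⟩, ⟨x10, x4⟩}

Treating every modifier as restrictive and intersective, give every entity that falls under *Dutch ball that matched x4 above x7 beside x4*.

{x1, x4}

⟦that matched x4⟧ = {x : ⟨x, x4⟩ ∈ ⟦matched⟧} = {x1, x4, x6, x7, x8, x9, x10}
⟦above x7⟧ = {x : ⟨x, x7⟩ ∈ ⟦above⟧} = {x1, x2, x4, x6, x7, x8, x9, x10, x11}
⟦beside x4⟧ = {x : ⟨x, x4⟩ ∈ ⟦beside⟧} = {x1, x3, x4, x7, x9, x10}
⟦ball⟧ = {x1, x2, x3, x4, x6, x8, x9, x10, x11}
… ∩ ⟦that matched x4⟧ = {x1, x2, x3, x4, x6, x8, x9, x10, x11} ∩ {x1, x4, x6, x7, x8, x9, x10} = {x1, x4, x6, x8, x9, x10}
… ∩ ⟦above x7⟧ = {x1, x4, x6, x8, x9, x10} ∩ {x1, x2, x4, x6, x7, x8, x9, x10, x11} = {x1, x4, x6, x8, x9, x10}
… ∩ ⟦beside x4⟧ = {x1, x4, x6, x8, x9, x10} ∩ {x1, x3, x4, x7, x9, x10} = {x1, x4, x9, x10}
… ∩ ⟦Dutch⟧ = {x1, x4, x9, x10} ∩ {x1, x4, x5, x8} = {x1, x4}
So ⟦Dutch ball that matched x4 above x7 beside x4⟧ = {x1, x4}.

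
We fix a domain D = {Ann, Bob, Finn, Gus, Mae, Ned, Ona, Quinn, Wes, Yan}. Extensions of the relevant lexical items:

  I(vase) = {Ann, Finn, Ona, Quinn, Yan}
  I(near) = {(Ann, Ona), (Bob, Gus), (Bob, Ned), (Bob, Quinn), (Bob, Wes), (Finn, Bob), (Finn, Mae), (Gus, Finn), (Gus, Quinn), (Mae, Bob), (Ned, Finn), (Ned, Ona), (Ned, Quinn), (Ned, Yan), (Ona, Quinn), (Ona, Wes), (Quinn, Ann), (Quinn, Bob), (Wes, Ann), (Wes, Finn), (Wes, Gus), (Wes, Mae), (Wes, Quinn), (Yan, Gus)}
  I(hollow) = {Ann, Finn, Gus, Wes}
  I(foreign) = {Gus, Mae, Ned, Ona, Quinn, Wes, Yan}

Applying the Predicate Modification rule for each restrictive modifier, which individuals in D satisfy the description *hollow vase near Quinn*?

⟦near Quinn⟧ = {x : ⟨x, Quinn⟩ ∈ ⟦near⟧} = {Bob, Gus, Ned, Ona, Wes}
⟦vase⟧ = {Ann, Finn, Ona, Quinn, Yan}
… ∩ ⟦near Quinn⟧ = {Ann, Finn, Ona, Quinn, Yan} ∩ {Bob, Gus, Ned, Ona, Wes} = {Ona}
… ∩ ⟦hollow⟧ = {Ona} ∩ {Ann, Finn, Gus, Wes} = ∅
So ⟦hollow vase near Quinn⟧ = {}.

{}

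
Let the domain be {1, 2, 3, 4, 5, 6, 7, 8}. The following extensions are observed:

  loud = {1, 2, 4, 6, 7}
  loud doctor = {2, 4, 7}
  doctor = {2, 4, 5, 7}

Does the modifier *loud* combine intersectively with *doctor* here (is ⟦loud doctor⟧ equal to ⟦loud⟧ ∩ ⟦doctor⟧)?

⟦loud⟧ ∩ ⟦doctor⟧ = {1, 2, 4, 6, 7} ∩ {2, 4, 5, 7} = {2, 4, 7}
Observed ⟦loud doctor⟧ = {2, 4, 7}.
These coincide, so the modifier is intersective here.

yes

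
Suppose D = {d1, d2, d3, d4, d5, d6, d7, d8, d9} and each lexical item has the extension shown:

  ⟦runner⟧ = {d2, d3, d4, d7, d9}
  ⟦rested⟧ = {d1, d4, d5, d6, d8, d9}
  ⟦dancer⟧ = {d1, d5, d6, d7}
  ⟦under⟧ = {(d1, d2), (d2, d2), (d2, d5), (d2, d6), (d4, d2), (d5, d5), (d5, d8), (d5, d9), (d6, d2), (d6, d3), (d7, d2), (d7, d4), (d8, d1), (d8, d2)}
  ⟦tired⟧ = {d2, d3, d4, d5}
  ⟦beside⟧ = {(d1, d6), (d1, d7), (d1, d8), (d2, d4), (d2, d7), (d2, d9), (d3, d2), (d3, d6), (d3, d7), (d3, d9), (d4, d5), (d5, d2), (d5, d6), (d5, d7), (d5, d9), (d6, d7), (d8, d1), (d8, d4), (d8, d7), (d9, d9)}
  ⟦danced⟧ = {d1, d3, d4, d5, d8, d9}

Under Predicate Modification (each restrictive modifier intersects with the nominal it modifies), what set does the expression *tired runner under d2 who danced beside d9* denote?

⟦under d2⟧ = {x : ⟨x, d2⟩ ∈ ⟦under⟧} = {d1, d2, d4, d6, d7, d8}
⟦who danced⟧ = ⟦danced⟧ = {d1, d3, d4, d5, d8, d9}
⟦beside d9⟧ = {x : ⟨x, d9⟩ ∈ ⟦beside⟧} = {d2, d3, d5, d9}
⟦runner⟧ = {d2, d3, d4, d7, d9}
… ∩ ⟦under d2⟧ = {d2, d3, d4, d7, d9} ∩ {d1, d2, d4, d6, d7, d8} = {d2, d4, d7}
… ∩ ⟦who danced⟧ = {d2, d4, d7} ∩ {d1, d3, d4, d5, d8, d9} = {d4}
… ∩ ⟦beside d9⟧ = {d4} ∩ {d2, d3, d5, d9} = ∅
… ∩ ⟦tired⟧ = ∅ ∩ {d2, d3, d4, d5} = ∅
So ⟦tired runner under d2 who danced beside d9⟧ = ∅.

∅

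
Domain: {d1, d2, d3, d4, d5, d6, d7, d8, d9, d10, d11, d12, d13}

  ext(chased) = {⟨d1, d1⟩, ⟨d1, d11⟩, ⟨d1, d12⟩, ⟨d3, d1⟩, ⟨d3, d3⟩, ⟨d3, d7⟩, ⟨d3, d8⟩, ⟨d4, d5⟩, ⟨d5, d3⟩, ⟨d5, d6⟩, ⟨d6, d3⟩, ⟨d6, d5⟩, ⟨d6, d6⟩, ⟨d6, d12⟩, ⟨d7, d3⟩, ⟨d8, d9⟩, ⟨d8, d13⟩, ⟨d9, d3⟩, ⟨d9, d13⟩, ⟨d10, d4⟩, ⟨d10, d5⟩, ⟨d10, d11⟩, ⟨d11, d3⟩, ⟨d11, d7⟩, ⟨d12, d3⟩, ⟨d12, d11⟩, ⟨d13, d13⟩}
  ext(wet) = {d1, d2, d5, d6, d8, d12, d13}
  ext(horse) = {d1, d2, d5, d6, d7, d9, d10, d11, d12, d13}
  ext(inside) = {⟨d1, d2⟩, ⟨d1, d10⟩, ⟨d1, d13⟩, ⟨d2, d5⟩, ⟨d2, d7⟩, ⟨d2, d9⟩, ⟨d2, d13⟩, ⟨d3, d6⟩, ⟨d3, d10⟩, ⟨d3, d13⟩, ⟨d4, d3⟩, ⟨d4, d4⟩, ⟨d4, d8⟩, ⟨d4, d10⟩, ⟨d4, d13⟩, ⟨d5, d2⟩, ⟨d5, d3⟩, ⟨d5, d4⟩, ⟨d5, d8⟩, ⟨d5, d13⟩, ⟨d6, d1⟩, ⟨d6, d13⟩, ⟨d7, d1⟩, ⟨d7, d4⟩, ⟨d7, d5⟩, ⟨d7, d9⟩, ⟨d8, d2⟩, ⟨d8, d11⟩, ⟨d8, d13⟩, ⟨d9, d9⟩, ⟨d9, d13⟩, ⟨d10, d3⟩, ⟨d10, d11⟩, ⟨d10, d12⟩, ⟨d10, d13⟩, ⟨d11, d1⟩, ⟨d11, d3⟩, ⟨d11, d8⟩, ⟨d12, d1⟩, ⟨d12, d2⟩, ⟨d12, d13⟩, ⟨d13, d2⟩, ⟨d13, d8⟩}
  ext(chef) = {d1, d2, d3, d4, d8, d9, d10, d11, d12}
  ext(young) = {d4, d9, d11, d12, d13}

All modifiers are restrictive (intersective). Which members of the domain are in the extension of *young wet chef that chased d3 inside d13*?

⟦that chased d3⟧ = {x : ⟨x, d3⟩ ∈ ⟦chased⟧} = {d3, d5, d6, d7, d9, d11, d12}
⟦inside d13⟧ = {x : ⟨x, d13⟩ ∈ ⟦inside⟧} = {d1, d2, d3, d4, d5, d6, d8, d9, d10, d12}
⟦chef⟧ = {d1, d2, d3, d4, d8, d9, d10, d11, d12}
… ∩ ⟦that chased d3⟧ = {d1, d2, d3, d4, d8, d9, d10, d11, d12} ∩ {d3, d5, d6, d7, d9, d11, d12} = {d3, d9, d11, d12}
… ∩ ⟦inside d13⟧ = {d3, d9, d11, d12} ∩ {d1, d2, d3, d4, d5, d6, d8, d9, d10, d12} = {d3, d9, d12}
… ∩ ⟦young⟧ = {d3, d9, d12} ∩ {d4, d9, d11, d12, d13} = {d9, d12}
… ∩ ⟦wet⟧ = {d9, d12} ∩ {d1, d2, d5, d6, d8, d12, d13} = {d12}
So ⟦young wet chef that chased d3 inside d13⟧ = {d12}.

{d12}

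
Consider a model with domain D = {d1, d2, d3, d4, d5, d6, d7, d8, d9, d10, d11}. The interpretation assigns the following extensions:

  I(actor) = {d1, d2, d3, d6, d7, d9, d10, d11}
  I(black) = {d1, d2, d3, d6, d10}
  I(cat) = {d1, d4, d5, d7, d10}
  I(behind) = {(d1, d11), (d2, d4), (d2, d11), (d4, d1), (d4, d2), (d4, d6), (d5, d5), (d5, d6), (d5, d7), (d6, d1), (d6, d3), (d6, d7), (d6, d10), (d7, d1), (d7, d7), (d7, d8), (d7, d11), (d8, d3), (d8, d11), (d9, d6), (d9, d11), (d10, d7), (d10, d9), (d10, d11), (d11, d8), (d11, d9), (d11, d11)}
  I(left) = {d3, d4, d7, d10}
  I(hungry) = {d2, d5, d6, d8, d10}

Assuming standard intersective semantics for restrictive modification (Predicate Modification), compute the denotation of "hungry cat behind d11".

{d10}

⟦behind d11⟧ = {x : ⟨x, d11⟩ ∈ ⟦behind⟧} = {d1, d2, d7, d8, d9, d10, d11}
⟦cat⟧ = {d1, d4, d5, d7, d10}
… ∩ ⟦behind d11⟧ = {d1, d4, d5, d7, d10} ∩ {d1, d2, d7, d8, d9, d10, d11} = {d1, d7, d10}
… ∩ ⟦hungry⟧ = {d1, d7, d10} ∩ {d2, d5, d6, d8, d10} = {d10}
So ⟦hungry cat behind d11⟧ = {d10}.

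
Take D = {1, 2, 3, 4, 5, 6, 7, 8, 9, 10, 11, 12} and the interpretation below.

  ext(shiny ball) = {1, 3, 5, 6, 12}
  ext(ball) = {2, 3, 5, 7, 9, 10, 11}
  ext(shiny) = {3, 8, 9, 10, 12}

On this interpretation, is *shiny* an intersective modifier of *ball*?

⟦shiny⟧ ∩ ⟦ball⟧ = {3, 8, 9, 10, 12} ∩ {2, 3, 5, 7, 9, 10, 11} = {3, 9, 10}
Observed ⟦shiny ball⟧ = {1, 3, 5, 6, 12}.
These differ, so the modifier is not intersective in this model.

no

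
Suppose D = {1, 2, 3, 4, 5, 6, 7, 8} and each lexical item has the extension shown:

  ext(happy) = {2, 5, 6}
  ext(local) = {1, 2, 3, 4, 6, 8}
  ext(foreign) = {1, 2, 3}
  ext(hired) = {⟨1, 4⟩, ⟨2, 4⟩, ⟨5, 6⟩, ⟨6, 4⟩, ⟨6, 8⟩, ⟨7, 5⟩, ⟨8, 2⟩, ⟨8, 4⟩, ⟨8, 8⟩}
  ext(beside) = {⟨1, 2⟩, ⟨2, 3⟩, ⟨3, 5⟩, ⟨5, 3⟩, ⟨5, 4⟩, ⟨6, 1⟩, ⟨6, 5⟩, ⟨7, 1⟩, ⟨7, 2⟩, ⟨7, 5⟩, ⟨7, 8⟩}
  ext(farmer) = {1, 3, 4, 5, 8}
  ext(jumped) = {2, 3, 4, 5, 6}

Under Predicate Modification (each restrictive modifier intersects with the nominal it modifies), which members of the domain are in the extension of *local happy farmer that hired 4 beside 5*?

{}

⟦that hired 4⟧ = {x : ⟨x, 4⟩ ∈ ⟦hired⟧} = {1, 2, 6, 8}
⟦beside 5⟧ = {x : ⟨x, 5⟩ ∈ ⟦beside⟧} = {3, 6, 7}
⟦farmer⟧ = {1, 3, 4, 5, 8}
… ∩ ⟦that hired 4⟧ = {1, 3, 4, 5, 8} ∩ {1, 2, 6, 8} = {1, 8}
… ∩ ⟦beside 5⟧ = {1, 8} ∩ {3, 6, 7} = ∅
… ∩ ⟦local⟧ = ∅ ∩ {1, 2, 3, 4, 6, 8} = ∅
… ∩ ⟦happy⟧ = ∅ ∩ {2, 5, 6} = ∅
So ⟦local happy farmer that hired 4 beside 5⟧ = {}.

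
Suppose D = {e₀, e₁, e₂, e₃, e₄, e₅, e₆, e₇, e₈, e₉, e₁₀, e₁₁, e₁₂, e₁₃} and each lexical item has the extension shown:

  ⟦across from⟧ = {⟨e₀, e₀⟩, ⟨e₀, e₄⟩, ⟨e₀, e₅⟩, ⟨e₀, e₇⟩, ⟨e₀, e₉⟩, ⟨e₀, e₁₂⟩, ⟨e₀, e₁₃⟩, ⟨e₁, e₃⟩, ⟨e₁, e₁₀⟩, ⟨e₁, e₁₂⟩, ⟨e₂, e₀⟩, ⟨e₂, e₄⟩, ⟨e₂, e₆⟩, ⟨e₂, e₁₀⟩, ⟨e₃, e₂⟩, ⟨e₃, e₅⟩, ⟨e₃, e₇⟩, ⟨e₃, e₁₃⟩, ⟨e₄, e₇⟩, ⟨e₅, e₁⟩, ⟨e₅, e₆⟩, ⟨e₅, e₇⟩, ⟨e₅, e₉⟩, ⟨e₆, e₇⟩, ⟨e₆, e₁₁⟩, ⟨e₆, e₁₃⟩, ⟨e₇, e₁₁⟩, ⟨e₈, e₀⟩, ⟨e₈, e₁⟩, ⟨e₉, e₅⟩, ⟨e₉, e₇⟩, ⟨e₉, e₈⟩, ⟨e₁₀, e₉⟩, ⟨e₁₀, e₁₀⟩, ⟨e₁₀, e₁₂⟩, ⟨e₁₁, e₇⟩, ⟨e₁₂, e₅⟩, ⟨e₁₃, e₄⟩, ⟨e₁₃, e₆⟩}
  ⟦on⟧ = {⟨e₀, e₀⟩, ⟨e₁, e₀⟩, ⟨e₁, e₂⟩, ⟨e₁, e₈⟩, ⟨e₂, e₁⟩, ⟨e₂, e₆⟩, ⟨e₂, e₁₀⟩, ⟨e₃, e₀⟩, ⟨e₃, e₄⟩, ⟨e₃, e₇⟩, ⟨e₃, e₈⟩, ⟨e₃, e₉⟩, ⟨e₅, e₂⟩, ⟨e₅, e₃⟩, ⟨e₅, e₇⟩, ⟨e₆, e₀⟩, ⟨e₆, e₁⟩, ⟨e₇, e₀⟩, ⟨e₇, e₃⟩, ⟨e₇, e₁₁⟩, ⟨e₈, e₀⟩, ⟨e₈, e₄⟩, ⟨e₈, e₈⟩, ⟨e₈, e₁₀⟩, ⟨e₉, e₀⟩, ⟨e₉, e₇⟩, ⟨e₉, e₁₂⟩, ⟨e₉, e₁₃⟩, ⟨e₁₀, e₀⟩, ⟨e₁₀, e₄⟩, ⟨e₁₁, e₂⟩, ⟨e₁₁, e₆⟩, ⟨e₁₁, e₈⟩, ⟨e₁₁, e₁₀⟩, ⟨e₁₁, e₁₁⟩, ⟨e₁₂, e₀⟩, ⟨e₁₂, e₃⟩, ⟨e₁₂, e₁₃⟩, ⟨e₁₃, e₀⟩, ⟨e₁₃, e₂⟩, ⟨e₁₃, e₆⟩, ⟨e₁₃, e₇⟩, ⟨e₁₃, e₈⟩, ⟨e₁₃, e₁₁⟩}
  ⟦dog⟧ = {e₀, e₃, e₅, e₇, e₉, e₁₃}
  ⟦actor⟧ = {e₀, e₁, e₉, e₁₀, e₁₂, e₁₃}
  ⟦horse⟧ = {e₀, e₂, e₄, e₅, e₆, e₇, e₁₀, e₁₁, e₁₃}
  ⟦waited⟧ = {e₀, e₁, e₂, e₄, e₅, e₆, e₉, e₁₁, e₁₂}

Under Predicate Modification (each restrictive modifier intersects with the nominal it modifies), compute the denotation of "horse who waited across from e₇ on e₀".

⟦who waited⟧ = ⟦waited⟧ = {e₀, e₁, e₂, e₄, e₅, e₆, e₉, e₁₁, e₁₂}
⟦across from e₇⟧ = {x : ⟨x, e₇⟩ ∈ ⟦across from⟧} = {e₀, e₃, e₄, e₅, e₆, e₉, e₁₁}
⟦on e₀⟧ = {x : ⟨x, e₀⟩ ∈ ⟦on⟧} = {e₀, e₁, e₃, e₆, e₇, e₈, e₉, e₁₀, e₁₂, e₁₃}
⟦horse⟧ = {e₀, e₂, e₄, e₅, e₆, e₇, e₁₀, e₁₁, e₁₃}
… ∩ ⟦who waited⟧ = {e₀, e₂, e₄, e₅, e₆, e₇, e₁₀, e₁₁, e₁₃} ∩ {e₀, e₁, e₂, e₄, e₅, e₆, e₉, e₁₁, e₁₂} = {e₀, e₂, e₄, e₅, e₆, e₁₁}
… ∩ ⟦across from e₇⟧ = {e₀, e₂, e₄, e₅, e₆, e₁₁} ∩ {e₀, e₃, e₄, e₅, e₆, e₉, e₁₁} = {e₀, e₄, e₅, e₆, e₁₁}
… ∩ ⟦on e₀⟧ = {e₀, e₄, e₅, e₆, e₁₁} ∩ {e₀, e₁, e₃, e₆, e₇, e₈, e₉, e₁₀, e₁₂, e₁₃} = {e₀, e₆}
So ⟦horse who waited across from e₇ on e₀⟧ = {e₀, e₆}.

{e₀, e₆}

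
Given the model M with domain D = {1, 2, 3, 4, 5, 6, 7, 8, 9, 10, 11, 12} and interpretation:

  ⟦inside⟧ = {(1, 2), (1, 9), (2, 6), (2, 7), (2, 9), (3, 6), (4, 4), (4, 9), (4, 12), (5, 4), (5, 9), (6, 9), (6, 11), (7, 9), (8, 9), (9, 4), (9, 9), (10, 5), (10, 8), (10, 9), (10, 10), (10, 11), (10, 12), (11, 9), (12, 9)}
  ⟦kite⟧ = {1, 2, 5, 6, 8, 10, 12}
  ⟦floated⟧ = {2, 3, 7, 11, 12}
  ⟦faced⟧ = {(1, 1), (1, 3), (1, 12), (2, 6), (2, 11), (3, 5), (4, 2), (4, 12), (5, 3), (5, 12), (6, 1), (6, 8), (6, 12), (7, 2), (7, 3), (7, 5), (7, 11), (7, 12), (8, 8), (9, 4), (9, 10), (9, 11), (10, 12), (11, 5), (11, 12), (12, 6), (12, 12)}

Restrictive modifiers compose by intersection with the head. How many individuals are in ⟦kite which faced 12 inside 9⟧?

5

⟦which faced 12⟧ = {x : ⟨x, 12⟩ ∈ ⟦faced⟧} = {1, 4, 5, 6, 7, 10, 11, 12}
⟦inside 9⟧ = {x : ⟨x, 9⟩ ∈ ⟦inside⟧} = {1, 2, 4, 5, 6, 7, 8, 9, 10, 11, 12}
⟦kite⟧ = {1, 2, 5, 6, 8, 10, 12}
… ∩ ⟦which faced 12⟧ = {1, 2, 5, 6, 8, 10, 12} ∩ {1, 4, 5, 6, 7, 10, 11, 12} = {1, 5, 6, 10, 12}
… ∩ ⟦inside 9⟧ = {1, 5, 6, 10, 12} ∩ {1, 2, 4, 5, 6, 7, 8, 9, 10, 11, 12} = {1, 5, 6, 10, 12}
⟦kite which faced 12 inside 9⟧ = {1, 5, 6, 10, 12}, so the cardinality is 5.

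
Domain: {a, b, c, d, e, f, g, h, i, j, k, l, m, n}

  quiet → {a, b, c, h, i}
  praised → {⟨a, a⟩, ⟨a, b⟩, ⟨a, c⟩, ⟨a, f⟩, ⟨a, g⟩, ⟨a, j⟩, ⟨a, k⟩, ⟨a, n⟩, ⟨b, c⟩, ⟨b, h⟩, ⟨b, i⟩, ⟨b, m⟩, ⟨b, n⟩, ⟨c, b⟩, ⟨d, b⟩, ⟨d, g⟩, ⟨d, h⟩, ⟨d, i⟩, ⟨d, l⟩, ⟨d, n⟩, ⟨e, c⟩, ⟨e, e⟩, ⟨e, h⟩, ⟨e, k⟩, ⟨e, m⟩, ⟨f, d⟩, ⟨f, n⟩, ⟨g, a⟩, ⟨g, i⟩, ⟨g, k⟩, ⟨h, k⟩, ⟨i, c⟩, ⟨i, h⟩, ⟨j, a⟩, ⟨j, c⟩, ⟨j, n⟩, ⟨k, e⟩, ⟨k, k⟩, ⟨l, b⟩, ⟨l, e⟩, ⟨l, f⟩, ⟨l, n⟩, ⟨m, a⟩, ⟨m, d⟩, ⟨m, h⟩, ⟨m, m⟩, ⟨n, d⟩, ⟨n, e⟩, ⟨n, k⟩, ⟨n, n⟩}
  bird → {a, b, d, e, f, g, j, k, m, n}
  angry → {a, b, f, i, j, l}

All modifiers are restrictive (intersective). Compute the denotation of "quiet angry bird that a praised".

{a, b}

⟦that a praised⟧ = {x : ⟨a, x⟩ ∈ ⟦praised⟧} = {a, b, c, f, g, j, k, n}
⟦bird⟧ = {a, b, d, e, f, g, j, k, m, n}
… ∩ ⟦that a praised⟧ = {a, b, d, e, f, g, j, k, m, n} ∩ {a, b, c, f, g, j, k, n} = {a, b, f, g, j, k, n}
… ∩ ⟦quiet⟧ = {a, b, f, g, j, k, n} ∩ {a, b, c, h, i} = {a, b}
… ∩ ⟦angry⟧ = {a, b} ∩ {a, b, f, i, j, l} = {a, b}
So ⟦quiet angry bird that a praised⟧ = {a, b}.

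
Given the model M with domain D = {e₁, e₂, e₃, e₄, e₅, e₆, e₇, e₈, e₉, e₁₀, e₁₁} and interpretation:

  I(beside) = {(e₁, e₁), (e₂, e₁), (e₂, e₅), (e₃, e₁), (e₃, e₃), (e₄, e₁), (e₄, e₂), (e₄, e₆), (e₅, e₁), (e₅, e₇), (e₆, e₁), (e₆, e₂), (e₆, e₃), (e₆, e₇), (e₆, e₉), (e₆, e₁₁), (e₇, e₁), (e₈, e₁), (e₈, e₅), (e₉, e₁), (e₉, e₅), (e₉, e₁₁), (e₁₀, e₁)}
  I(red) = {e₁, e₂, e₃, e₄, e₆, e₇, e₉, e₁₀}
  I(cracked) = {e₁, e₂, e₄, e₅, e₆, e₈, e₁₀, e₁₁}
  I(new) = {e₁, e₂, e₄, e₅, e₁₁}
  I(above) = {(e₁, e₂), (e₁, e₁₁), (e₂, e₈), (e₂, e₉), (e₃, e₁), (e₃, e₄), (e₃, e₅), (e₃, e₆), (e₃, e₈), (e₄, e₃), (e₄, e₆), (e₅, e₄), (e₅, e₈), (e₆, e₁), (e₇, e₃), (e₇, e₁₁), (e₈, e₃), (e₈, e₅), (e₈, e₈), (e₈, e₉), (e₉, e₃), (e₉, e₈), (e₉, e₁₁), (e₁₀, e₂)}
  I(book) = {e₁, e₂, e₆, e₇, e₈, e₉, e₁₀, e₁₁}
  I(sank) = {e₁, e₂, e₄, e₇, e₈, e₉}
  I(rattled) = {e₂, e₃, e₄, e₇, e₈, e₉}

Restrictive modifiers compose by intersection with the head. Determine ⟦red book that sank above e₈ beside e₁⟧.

⟦that sank⟧ = ⟦sank⟧ = {e₁, e₂, e₄, e₇, e₈, e₉}
⟦above e₈⟧ = {x : ⟨x, e₈⟩ ∈ ⟦above⟧} = {e₂, e₃, e₅, e₈, e₉}
⟦beside e₁⟧ = {x : ⟨x, e₁⟩ ∈ ⟦beside⟧} = {e₁, e₂, e₃, e₄, e₅, e₆, e₇, e₈, e₉, e₁₀}
⟦book⟧ = {e₁, e₂, e₆, e₇, e₈, e₉, e₁₀, e₁₁}
… ∩ ⟦that sank⟧ = {e₁, e₂, e₆, e₇, e₈, e₉, e₁₀, e₁₁} ∩ {e₁, e₂, e₄, e₇, e₈, e₉} = {e₁, e₂, e₇, e₈, e₉}
… ∩ ⟦above e₈⟧ = {e₁, e₂, e₇, e₈, e₉} ∩ {e₂, e₃, e₅, e₈, e₉} = {e₂, e₈, e₉}
… ∩ ⟦beside e₁⟧ = {e₂, e₈, e₉} ∩ {e₁, e₂, e₃, e₄, e₅, e₆, e₇, e₈, e₉, e₁₀} = {e₂, e₈, e₉}
… ∩ ⟦red⟧ = {e₂, e₈, e₉} ∩ {e₁, e₂, e₃, e₄, e₆, e₇, e₉, e₁₀} = {e₂, e₉}
So ⟦red book that sank above e₈ beside e₁⟧ = {e₂, e₉}.

{e₂, e₉}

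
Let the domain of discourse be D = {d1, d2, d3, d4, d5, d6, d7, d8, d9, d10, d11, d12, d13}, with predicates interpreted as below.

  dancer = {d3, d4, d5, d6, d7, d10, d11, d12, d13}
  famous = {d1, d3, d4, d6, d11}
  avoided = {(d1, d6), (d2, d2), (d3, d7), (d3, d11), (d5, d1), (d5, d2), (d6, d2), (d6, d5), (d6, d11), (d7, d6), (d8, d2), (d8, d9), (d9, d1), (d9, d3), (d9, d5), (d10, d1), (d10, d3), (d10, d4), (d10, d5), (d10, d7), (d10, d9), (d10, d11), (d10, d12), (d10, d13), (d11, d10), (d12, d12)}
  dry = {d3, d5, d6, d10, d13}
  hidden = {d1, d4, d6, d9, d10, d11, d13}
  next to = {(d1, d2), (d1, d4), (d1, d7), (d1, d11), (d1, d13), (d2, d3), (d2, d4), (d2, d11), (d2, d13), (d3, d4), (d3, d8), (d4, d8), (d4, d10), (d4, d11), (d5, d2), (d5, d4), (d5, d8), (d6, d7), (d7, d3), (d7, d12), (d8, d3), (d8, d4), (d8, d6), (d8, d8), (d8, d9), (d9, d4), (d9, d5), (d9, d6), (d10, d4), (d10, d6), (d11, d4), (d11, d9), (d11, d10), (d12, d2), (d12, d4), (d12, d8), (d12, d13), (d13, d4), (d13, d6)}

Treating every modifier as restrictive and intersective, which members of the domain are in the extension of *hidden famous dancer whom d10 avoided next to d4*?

{d11}

⟦whom d10 avoided⟧ = {x : ⟨d10, x⟩ ∈ ⟦avoided⟧} = {d1, d3, d4, d5, d7, d9, d11, d12, d13}
⟦next to d4⟧ = {x : ⟨x, d4⟩ ∈ ⟦next to⟧} = {d1, d2, d3, d5, d8, d9, d10, d11, d12, d13}
⟦dancer⟧ = {d3, d4, d5, d6, d7, d10, d11, d12, d13}
… ∩ ⟦whom d10 avoided⟧ = {d3, d4, d5, d6, d7, d10, d11, d12, d13} ∩ {d1, d3, d4, d5, d7, d9, d11, d12, d13} = {d3, d4, d5, d7, d11, d12, d13}
… ∩ ⟦next to d4⟧ = {d3, d4, d5, d7, d11, d12, d13} ∩ {d1, d2, d3, d5, d8, d9, d10, d11, d12, d13} = {d3, d5, d11, d12, d13}
… ∩ ⟦hidden⟧ = {d3, d5, d11, d12, d13} ∩ {d1, d4, d6, d9, d10, d11, d13} = {d11, d13}
… ∩ ⟦famous⟧ = {d11, d13} ∩ {d1, d3, d4, d6, d11} = {d11}
So ⟦hidden famous dancer whom d10 avoided next to d4⟧ = {d11}.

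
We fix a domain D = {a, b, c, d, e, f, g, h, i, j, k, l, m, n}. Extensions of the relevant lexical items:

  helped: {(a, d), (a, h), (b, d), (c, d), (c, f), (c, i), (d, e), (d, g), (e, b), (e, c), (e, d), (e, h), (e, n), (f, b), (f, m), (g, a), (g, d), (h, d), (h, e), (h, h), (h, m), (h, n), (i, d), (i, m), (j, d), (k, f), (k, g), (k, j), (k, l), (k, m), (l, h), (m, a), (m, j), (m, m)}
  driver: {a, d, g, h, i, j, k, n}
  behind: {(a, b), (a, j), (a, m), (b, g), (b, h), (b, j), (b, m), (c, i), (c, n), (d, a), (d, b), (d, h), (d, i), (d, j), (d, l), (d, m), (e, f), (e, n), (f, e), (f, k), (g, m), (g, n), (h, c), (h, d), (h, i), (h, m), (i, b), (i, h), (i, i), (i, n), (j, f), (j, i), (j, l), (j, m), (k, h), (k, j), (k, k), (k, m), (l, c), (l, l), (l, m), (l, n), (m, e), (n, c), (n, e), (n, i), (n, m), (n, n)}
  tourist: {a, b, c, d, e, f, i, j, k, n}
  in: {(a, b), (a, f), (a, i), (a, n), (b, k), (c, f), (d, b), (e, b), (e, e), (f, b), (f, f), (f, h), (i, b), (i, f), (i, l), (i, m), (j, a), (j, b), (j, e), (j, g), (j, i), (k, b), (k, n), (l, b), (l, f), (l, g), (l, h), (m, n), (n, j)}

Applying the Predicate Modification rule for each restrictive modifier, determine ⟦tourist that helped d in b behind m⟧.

⟦that helped d⟧ = {x : ⟨x, d⟩ ∈ ⟦helped⟧} = {a, b, c, e, g, h, i, j}
⟦in b⟧ = {x : ⟨x, b⟩ ∈ ⟦in⟧} = {a, d, e, f, i, j, k, l}
⟦behind m⟧ = {x : ⟨x, m⟩ ∈ ⟦behind⟧} = {a, b, d, g, h, j, k, l, n}
⟦tourist⟧ = {a, b, c, d, e, f, i, j, k, n}
… ∩ ⟦that helped d⟧ = {a, b, c, d, e, f, i, j, k, n} ∩ {a, b, c, e, g, h, i, j} = {a, b, c, e, i, j}
… ∩ ⟦in b⟧ = {a, b, c, e, i, j} ∩ {a, d, e, f, i, j, k, l} = {a, e, i, j}
… ∩ ⟦behind m⟧ = {a, e, i, j} ∩ {a, b, d, g, h, j, k, l, n} = {a, j}
So ⟦tourist that helped d in b behind m⟧ = {a, j}.

{a, j}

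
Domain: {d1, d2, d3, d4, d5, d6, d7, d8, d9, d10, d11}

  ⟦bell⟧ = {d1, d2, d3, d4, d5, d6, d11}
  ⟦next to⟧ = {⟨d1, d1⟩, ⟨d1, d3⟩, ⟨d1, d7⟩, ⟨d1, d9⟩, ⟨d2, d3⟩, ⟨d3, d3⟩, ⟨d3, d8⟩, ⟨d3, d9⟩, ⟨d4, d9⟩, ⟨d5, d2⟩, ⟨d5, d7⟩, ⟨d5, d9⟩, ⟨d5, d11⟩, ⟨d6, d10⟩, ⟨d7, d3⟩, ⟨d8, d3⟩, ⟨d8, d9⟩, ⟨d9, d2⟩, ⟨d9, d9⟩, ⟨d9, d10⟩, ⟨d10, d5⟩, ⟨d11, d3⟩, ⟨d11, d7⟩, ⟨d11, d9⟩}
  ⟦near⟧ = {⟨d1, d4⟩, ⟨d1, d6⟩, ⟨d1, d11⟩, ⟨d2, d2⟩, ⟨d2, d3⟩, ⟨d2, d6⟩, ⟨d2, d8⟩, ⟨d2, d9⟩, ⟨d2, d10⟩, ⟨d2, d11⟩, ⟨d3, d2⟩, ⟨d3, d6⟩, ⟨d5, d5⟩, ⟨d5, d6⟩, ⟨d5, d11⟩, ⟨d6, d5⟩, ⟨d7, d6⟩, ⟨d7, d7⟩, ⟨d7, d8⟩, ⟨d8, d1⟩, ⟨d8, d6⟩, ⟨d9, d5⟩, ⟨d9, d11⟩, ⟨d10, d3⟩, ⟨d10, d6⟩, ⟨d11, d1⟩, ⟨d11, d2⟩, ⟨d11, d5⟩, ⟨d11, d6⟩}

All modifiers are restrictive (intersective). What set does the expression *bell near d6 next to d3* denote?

{d1, d2, d3, d11}

⟦near d6⟧ = {x : ⟨x, d6⟩ ∈ ⟦near⟧} = {d1, d2, d3, d5, d7, d8, d10, d11}
⟦next to d3⟧ = {x : ⟨x, d3⟩ ∈ ⟦next to⟧} = {d1, d2, d3, d7, d8, d11}
⟦bell⟧ = {d1, d2, d3, d4, d5, d6, d11}
… ∩ ⟦near d6⟧ = {d1, d2, d3, d4, d5, d6, d11} ∩ {d1, d2, d3, d5, d7, d8, d10, d11} = {d1, d2, d3, d5, d11}
… ∩ ⟦next to d3⟧ = {d1, d2, d3, d5, d11} ∩ {d1, d2, d3, d7, d8, d11} = {d1, d2, d3, d11}
So ⟦bell near d6 next to d3⟧ = {d1, d2, d3, d11}.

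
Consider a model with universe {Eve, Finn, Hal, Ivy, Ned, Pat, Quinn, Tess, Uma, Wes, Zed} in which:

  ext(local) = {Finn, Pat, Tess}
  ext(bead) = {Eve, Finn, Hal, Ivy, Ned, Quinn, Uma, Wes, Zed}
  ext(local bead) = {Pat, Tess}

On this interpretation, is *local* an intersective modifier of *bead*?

⟦local⟧ ∩ ⟦bead⟧ = {Finn, Pat, Tess} ∩ {Eve, Finn, Hal, Ivy, Ned, Quinn, Uma, Wes, Zed} = {Finn}
Observed ⟦local bead⟧ = {Pat, Tess}.
These differ, so the modifier is not intersective in this model.

no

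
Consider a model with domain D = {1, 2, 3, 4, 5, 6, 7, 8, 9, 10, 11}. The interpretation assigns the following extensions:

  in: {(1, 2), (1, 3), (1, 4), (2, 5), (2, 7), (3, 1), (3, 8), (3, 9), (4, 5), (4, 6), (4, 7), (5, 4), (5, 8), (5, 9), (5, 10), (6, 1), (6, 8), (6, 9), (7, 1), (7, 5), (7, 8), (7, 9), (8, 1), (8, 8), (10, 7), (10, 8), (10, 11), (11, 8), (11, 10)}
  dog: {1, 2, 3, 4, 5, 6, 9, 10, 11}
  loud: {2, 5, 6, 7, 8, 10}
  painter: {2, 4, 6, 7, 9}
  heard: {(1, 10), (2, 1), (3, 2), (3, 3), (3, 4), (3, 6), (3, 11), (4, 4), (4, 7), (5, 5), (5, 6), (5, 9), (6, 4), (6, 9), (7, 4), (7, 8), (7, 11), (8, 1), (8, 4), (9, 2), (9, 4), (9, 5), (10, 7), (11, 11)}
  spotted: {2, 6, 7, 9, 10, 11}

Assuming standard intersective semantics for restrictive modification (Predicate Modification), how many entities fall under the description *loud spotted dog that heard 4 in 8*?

1

⟦that heard 4⟧ = {x : ⟨x, 4⟩ ∈ ⟦heard⟧} = {3, 4, 6, 7, 8, 9}
⟦in 8⟧ = {x : ⟨x, 8⟩ ∈ ⟦in⟧} = {3, 5, 6, 7, 8, 10, 11}
⟦dog⟧ = {1, 2, 3, 4, 5, 6, 9, 10, 11}
… ∩ ⟦that heard 4⟧ = {1, 2, 3, 4, 5, 6, 9, 10, 11} ∩ {3, 4, 6, 7, 8, 9} = {3, 4, 6, 9}
… ∩ ⟦in 8⟧ = {3, 4, 6, 9} ∩ {3, 5, 6, 7, 8, 10, 11} = {3, 6}
… ∩ ⟦loud⟧ = {3, 6} ∩ {2, 5, 6, 7, 8, 10} = {6}
… ∩ ⟦spotted⟧ = {6} ∩ {2, 6, 7, 9, 10, 11} = {6}
⟦loud spotted dog that heard 4 in 8⟧ = {6}, so the cardinality is 1.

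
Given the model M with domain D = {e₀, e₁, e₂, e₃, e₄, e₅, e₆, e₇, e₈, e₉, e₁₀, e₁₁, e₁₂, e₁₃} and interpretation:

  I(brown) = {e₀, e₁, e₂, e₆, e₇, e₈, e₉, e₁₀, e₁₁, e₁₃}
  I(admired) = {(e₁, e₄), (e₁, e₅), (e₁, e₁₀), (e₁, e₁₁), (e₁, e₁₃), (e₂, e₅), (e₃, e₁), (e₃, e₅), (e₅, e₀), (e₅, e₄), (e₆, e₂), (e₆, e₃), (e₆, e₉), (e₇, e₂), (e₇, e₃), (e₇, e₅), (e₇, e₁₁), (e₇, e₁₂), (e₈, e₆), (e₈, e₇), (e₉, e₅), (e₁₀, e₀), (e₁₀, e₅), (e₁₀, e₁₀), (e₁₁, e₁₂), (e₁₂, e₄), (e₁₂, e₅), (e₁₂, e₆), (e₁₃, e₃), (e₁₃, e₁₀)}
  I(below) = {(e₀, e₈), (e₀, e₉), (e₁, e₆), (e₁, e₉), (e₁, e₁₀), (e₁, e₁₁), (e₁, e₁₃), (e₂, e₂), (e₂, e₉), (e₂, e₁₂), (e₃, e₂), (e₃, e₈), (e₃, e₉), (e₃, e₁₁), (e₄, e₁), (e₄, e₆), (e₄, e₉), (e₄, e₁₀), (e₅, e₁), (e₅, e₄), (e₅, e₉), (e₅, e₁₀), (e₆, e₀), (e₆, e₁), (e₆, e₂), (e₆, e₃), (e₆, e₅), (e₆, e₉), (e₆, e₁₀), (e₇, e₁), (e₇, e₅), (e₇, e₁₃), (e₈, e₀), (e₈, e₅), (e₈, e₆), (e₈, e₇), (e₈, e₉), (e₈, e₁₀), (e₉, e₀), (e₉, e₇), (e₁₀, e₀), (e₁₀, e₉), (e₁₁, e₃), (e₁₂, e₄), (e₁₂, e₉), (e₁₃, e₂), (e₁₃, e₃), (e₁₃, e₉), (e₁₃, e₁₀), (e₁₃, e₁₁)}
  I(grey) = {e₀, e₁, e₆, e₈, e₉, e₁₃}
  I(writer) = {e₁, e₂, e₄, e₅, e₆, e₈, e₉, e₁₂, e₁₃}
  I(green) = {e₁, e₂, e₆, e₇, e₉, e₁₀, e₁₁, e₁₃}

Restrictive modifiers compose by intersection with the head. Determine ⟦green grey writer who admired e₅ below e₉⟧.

⟦who admired e₅⟧ = {x : ⟨x, e₅⟩ ∈ ⟦admired⟧} = {e₁, e₂, e₃, e₇, e₉, e₁₀, e₁₂}
⟦below e₉⟧ = {x : ⟨x, e₉⟩ ∈ ⟦below⟧} = {e₀, e₁, e₂, e₃, e₄, e₅, e₆, e₈, e₁₀, e₁₂, e₁₃}
⟦writer⟧ = {e₁, e₂, e₄, e₅, e₆, e₈, e₉, e₁₂, e₁₃}
… ∩ ⟦who admired e₅⟧ = {e₁, e₂, e₄, e₅, e₆, e₈, e₉, e₁₂, e₁₃} ∩ {e₁, e₂, e₃, e₇, e₉, e₁₀, e₁₂} = {e₁, e₂, e₉, e₁₂}
… ∩ ⟦below e₉⟧ = {e₁, e₂, e₉, e₁₂} ∩ {e₀, e₁, e₂, e₃, e₄, e₅, e₆, e₈, e₁₀, e₁₂, e₁₃} = {e₁, e₂, e₁₂}
… ∩ ⟦green⟧ = {e₁, e₂, e₁₂} ∩ {e₁, e₂, e₆, e₇, e₉, e₁₀, e₁₁, e₁₃} = {e₁, e₂}
… ∩ ⟦grey⟧ = {e₁, e₂} ∩ {e₀, e₁, e₆, e₈, e₉, e₁₃} = {e₁}
So ⟦green grey writer who admired e₅ below e₉⟧ = {e₁}.

{e₁}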